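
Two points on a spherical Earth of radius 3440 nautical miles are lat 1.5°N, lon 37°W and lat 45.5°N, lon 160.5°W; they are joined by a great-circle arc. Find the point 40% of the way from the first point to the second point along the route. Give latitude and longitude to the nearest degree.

The haversine formula gives a central angle δ ≈ 1.948 rad (111.6°) between the endpoints.
Interpolate at f = 0.40 with slerp weights a = sin((1−f)δ)/sin δ ≈ 0.990, b = sin(fδ)/sin δ ≈ 0.756.
p = a·p₁ + b·p₂ ≈ (0.291, -0.772, 0.565); φ = arcsin(p_z) ≈ 34.39°, λ = atan2(p_y, p_x) ≈ -69.36°.

≈ lat 34°N, lon 69°W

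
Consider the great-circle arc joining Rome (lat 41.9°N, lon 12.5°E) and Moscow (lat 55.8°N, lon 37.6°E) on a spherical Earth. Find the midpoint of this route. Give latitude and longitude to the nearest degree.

≈ lat 50°N, lon 23°E

Convert each endpoint to a unit vector on the sphere (x = cos φ cos λ, y = cos φ sin λ, z = sin φ).
The central angle between the endpoints is δ = arccos(p₁·p₂) ≈ 0.373 rad (21.4°).
Interpolate at f = 1/2 with slerp weights a = sin((1−f)δ)/sin δ ≈ 0.509, b = sin(fδ)/sin δ ≈ 0.509.
p = a·p₁ + b·p₂ ≈ (0.596, 0.256, 0.761); φ = arcsin(p_z) ≈ 49.52°, λ = atan2(p_y, p_x) ≈ 23.27°.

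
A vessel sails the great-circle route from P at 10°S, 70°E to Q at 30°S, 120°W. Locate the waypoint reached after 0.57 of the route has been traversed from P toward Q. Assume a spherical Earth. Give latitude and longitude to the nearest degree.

Convert each endpoint to a unit vector on the sphere (x = cos φ cos λ, y = cos φ sin λ, z = sin φ).
The central angle between the endpoints is δ = arccos(p₁·p₂) ≈ 2.424 rad (138.9°).
Interpolate at f = 0.57 with slerp weights a = sin((1−f)δ)/sin δ ≈ 1.312, b = sin(fδ)/sin δ ≈ 1.493.
p = a·p₁ + b·p₂ ≈ (-0.204, 0.095, -0.974); φ = arcsin(p_z) ≈ -76.98°, λ = atan2(p_y, p_x) ≈ 155.07°.

≈ 77°S, 155°E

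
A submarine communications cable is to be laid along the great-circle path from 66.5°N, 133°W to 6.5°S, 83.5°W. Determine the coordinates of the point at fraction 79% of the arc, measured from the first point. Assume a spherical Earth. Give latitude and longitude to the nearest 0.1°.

≈ 9.7°N, 88.7°W

The haversine formula gives a central angle δ ≈ 1.417 rad (81.2°) between the endpoints.
Interpolate at f = 0.79 with slerp weights a = sin((1−f)δ)/sin δ ≈ 0.297, b = sin(fδ)/sin δ ≈ 0.911.
p = a·p₁ + b·p₂ ≈ (0.022, -0.985, 0.169); φ = arcsin(p_z) ≈ 9.73°, λ = atan2(p_y, p_x) ≈ -88.74°.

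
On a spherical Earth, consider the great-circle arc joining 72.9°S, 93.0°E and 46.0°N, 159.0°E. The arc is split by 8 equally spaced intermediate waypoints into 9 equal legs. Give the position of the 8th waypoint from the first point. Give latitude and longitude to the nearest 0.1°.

≈ 32.5°N, 153.4°E

Convert each endpoint to a unit vector on the sphere (x = cos φ cos λ, y = cos φ sin λ, z = sin φ).
The central angle between the endpoints is δ = arccos(p₁·p₂) ≈ 2.220 rad (127.2°).
Interpolate at f = 8/9 with slerp weights a = sin((1−f)δ)/sin δ ≈ 0.306, b = sin(fδ)/sin δ ≈ 1.155.
p = a·p₁ + b·p₂ ≈ (-0.754, 0.378, 0.538); φ = arcsin(p_z) ≈ 32.54°, λ = atan2(p_y, p_x) ≈ 153.40°.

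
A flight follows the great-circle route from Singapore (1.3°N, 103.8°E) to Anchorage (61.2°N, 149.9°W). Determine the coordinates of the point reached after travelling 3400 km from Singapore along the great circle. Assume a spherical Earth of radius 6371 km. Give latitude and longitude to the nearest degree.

From cos δ = sin φ₁ sin φ₂ + cos φ₁ cos φ₂ cos Δλ, the central angle is δ ≈ 1.686 rad (96.6°). The total great-circle distance is δ·R ≈ 1.686 × 6371 ≈ 10744 km, so the target fraction is f = 3400/10744 ≈ 0.316.
Interpolate at f ≈ 0.316 with slerp weights a = sin((1−f)δ)/sin δ ≈ 0.920, b = sin(fδ)/sin δ ≈ 0.512.
p = a·p₁ + b·p₂ ≈ (-0.433, 0.769, 0.470); φ = arcsin(p_z) ≈ 28.01°, λ = atan2(p_y, p_x) ≈ 119.36°.

≈ (28°N, 119°E)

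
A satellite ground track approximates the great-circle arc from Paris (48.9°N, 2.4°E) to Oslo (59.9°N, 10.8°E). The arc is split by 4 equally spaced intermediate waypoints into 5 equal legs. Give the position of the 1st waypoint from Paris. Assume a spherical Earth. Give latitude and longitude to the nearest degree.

≈ 51°N, 4°E

Write both endpoints as unit vectors p₁, p₂ with components (cos φ cos λ, cos φ sin λ, sin φ).
The central angle between the endpoints is δ = arccos(p₁·p₂) ≈ 0.210 rad (12.0°).
Interpolate at f = 1/5 with slerp weights a = sin((1−f)δ)/sin δ ≈ 0.802, b = sin(fδ)/sin δ ≈ 0.201.
p = a·p₁ + b·p₂ ≈ (0.626, 0.041, 0.779); φ = arcsin(p_z) ≈ 51.14°, λ = atan2(p_y, p_x) ≈ 3.75°.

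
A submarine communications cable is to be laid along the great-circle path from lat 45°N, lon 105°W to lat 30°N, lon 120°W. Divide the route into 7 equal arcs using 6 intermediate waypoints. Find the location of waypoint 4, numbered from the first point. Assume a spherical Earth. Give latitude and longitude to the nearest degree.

≈ lat 37°N, lon 114°W

The haversine formula gives a central angle δ ≈ 0.333 rad (19.1°) between the endpoints.
Interpolate at f = 4/7 with slerp weights a = sin((1−f)δ)/sin δ ≈ 0.435, b = sin(fδ)/sin δ ≈ 0.579.
p = a·p₁ + b·p₂ ≈ (-0.330, -0.731, 0.597); φ = arcsin(p_z) ≈ 36.65°, λ = atan2(p_y, p_x) ≈ -114.30°.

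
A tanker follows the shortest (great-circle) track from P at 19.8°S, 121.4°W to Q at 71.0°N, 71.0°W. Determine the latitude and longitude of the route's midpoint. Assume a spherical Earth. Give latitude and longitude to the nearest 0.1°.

≈ 27.3°N, 109.1°W

Write both endpoints as unit vectors p₁, p₂ with components (cos φ cos λ, cos φ sin λ, sin φ).
The central angle between the endpoints is δ = arccos(p₁·p₂) ≈ 1.696 rad (97.2°).
Interpolate at f = 1/2 with slerp weights a = sin((1−f)δ)/sin δ ≈ 0.756, b = sin(fδ)/sin δ ≈ 0.756.
p = a·p₁ + b·p₂ ≈ (-0.290, -0.840, 0.459); φ = arcsin(p_z) ≈ 27.30°, λ = atan2(p_y, p_x) ≈ -109.08°.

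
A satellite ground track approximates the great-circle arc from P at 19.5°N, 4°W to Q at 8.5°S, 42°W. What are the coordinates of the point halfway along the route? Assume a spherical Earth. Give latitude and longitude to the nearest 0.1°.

≈ 5.8°N, 23.5°W

From cos δ = sin φ₁ sin φ₂ + cos φ₁ cos φ₂ cos Δλ, the central angle is δ ≈ 0.816 rad (46.7°).
Interpolate at f = 1/2 with slerp weights a = sin((1−f)δ)/sin δ ≈ 0.545, b = sin(fδ)/sin δ ≈ 0.545.
p = a·p₁ + b·p₂ ≈ (0.913, -0.396, 0.101); φ = arcsin(p_z) ≈ 5.81°, λ = atan2(p_y, p_x) ≈ -23.47°.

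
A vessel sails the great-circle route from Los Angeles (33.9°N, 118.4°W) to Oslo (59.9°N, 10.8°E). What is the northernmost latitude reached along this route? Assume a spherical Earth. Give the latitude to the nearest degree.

≈ 71°N

The great circle lies in the plane with unit normal n̂ = (p₁ × p₂)/|p₁ × p₂|.
Here n̂_z ≈ +0.331; the vertex latitude is φ_max = arccos|n̂_z| ≈ 70.7°.
Check via Clairaut: cos φ_max = |cos φ₁| · sin C = cos(33.9°)·sin(23.5°) ≈ 0.331, again giving ≈ 70.7°.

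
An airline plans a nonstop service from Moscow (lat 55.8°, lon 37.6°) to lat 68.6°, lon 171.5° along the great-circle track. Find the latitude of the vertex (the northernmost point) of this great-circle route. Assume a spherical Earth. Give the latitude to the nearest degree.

The great circle lies in the plane with unit normal n̂ = (p₁ × p₂)/|p₁ × p₂|.
Here n̂_z ≈ +0.190; the vertex latitude is φ_max = arccos|n̂_z| ≈ 79.1°.
Check via Clairaut: cos φ_max = |cos φ₁| · sin C = cos(55.8°)·sin(19.7°) ≈ 0.190, again giving ≈ 79.1°.

≈ 79°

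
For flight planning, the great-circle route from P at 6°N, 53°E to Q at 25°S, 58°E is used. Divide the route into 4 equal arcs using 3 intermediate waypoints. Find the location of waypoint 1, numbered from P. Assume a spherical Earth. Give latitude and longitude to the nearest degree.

From cos δ = sin φ₁ sin φ₂ + cos φ₁ cos φ₂ cos Δλ, the central angle is δ ≈ 0.548 rad (31.4°).
Interpolate at f = 1/4 with slerp weights a = sin((1−f)δ)/sin δ ≈ 0.767, b = sin(fδ)/sin δ ≈ 0.262.
p = a·p₁ + b·p₂ ≈ (0.585, 0.811, -0.031); φ = arcsin(p_z) ≈ -1.75°, λ = atan2(p_y, p_x) ≈ 54.19°.

≈ 2°S, 54°E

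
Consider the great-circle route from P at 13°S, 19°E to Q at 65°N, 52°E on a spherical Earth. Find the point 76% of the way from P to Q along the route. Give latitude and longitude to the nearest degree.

≈ 47°N, 37°E

From cos δ = sin φ₁ sin φ₂ + cos φ₁ cos φ₂ cos Δλ, the central angle is δ ≈ 1.429 rad (81.9°).
Interpolate at f = 0.76 with slerp weights a = sin((1−f)δ)/sin δ ≈ 0.340, b = sin(fδ)/sin δ ≈ 0.894.
p = a·p₁ + b·p₂ ≈ (0.545, 0.405, 0.734); φ = arcsin(p_z) ≈ 47.19°, λ = atan2(p_y, p_x) ≈ 36.62°.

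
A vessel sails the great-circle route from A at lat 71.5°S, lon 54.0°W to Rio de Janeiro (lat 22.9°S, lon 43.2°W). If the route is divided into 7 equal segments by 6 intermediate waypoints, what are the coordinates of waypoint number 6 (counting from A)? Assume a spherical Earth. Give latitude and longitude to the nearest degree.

≈ lat 30°S, lon 44°W

Write both endpoints as unit vectors p₁, p₂ with components (cos φ cos λ, cos φ sin λ, sin φ).
The central angle between the endpoints is δ = arccos(p₁·p₂) ≈ 0.855 rad (49.0°).
Interpolate at f = 6/7 with slerp weights a = sin((1−f)δ)/sin δ ≈ 0.161, b = sin(fδ)/sin δ ≈ 0.887.
p = a·p₁ + b·p₂ ≈ (0.625, -0.601, -0.498); φ = arcsin(p_z) ≈ -29.88°, λ = atan2(p_y, p_x) ≈ -43.83°.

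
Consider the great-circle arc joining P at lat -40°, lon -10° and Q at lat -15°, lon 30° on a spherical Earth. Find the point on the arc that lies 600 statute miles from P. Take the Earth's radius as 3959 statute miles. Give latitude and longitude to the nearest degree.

≈ lat -36°, lon 0°

Write both endpoints as unit vectors p₁, p₂ with components (cos φ cos λ, cos φ sin λ, sin φ).
The central angle between the endpoints is δ = arccos(p₁·p₂) ≈ 0.748 rad (42.8°). The total great-circle distance is δ·R ≈ 0.748 × 3959 ≈ 2960 mi, so the target fraction is f = 600/2960 ≈ 0.203.
Interpolate at f ≈ 0.203 with slerp weights a = sin((1−f)δ)/sin δ ≈ 0.826, b = sin(fδ)/sin δ ≈ 0.222.
p = a·p₁ + b·p₂ ≈ (0.809, -0.003, -0.588); φ = arcsin(p_z) ≈ -36.03°, λ = atan2(p_y, p_x) ≈ -0.19°.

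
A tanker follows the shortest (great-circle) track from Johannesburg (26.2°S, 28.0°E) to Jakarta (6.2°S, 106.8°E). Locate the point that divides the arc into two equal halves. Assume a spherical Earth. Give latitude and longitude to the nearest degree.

≈ 21°S, 70°E

The haversine formula gives a central angle δ ≈ 1.348 rad (77.2°) between the endpoints.
Interpolate at f = 1/2 with slerp weights a = sin((1−f)δ)/sin δ ≈ 0.640, b = sin(fδ)/sin δ ≈ 0.640.
p = a·p₁ + b·p₂ ≈ (0.323, 0.879, -0.352); φ = arcsin(p_z) ≈ -20.59°, λ = atan2(p_y, p_x) ≈ 69.81°.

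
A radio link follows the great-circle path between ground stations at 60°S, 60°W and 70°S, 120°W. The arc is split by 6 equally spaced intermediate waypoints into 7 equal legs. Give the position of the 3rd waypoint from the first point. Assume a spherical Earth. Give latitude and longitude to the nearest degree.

≈ 67°S, 80°W

Write both endpoints as unit vectors p₁, p₂ with components (cos φ cos λ, cos φ sin λ, sin φ).
The central angle between the endpoints is δ = arccos(p₁·p₂) ≈ 0.453 rad (25.9°).
Interpolate at f = 3/7 with slerp weights a = sin((1−f)δ)/sin δ ≈ 0.585, b = sin(fδ)/sin δ ≈ 0.441.
p = a·p₁ + b·p₂ ≈ (0.071, -0.384, -0.921); φ = arcsin(p_z) ≈ -67.03°, λ = atan2(p_y, p_x) ≈ -79.54°.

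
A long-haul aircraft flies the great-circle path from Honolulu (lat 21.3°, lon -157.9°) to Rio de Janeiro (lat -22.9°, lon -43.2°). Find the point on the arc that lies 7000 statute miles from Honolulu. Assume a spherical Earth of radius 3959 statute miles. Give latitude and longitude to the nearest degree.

From cos δ = sin φ₁ sin φ₂ + cos φ₁ cos φ₂ cos Δλ, the central angle is δ ≈ 2.094 rad (120.0°). The total great-circle distance is δ·R ≈ 2.094 × 3959 ≈ 8292 mi, so the target fraction is f = 7000/8292 ≈ 0.844.
Interpolate at f ≈ 0.844 with slerp weights a = sin((1−f)δ)/sin δ ≈ 0.370, b = sin(fδ)/sin δ ≈ 1.132.
p = a·p₁ + b·p₂ ≈ (0.441, -0.844, -0.306); φ = arcsin(p_z) ≈ -17.83°, λ = atan2(p_y, p_x) ≈ -62.41°.

≈ lat -18°, lon -62°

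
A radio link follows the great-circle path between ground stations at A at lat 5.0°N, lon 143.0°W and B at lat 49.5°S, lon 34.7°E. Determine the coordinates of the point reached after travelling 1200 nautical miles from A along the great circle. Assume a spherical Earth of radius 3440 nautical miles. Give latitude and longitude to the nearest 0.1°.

≈ lat 15.0°S, lon 142.2°W

Write both endpoints as unit vectors p₁, p₂ with components (cos φ cos λ, cos φ sin λ, sin φ).
The central angle between the endpoints is δ = arccos(p₁·p₂) ≈ 2.364 rad (135.5°). The total great-circle distance is δ·R ≈ 2.364 × 3440 ≈ 8133 nmi, so the target fraction is f = 1200/8133 ≈ 0.148.
Interpolate at f ≈ 0.148 with slerp weights a = sin((1−f)δ)/sin δ ≈ 1.287, b = sin(fδ)/sin δ ≈ 0.487.
p = a·p₁ + b·p₂ ≈ (-0.764, -0.591, -0.258); φ = arcsin(p_z) ≈ -14.97°, λ = atan2(p_y, p_x) ≈ -142.25°.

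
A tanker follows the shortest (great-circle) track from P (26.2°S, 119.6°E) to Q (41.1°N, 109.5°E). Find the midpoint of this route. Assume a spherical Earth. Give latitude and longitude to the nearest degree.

Convert each endpoint to a unit vector on the sphere (x = cos φ cos λ, y = cos φ sin λ, z = sin φ).
The central angle between the endpoints is δ = arccos(p₁·p₂) ≈ 1.186 rad (67.9°).
Interpolate at f = 1/2 with slerp weights a = sin((1−f)δ)/sin δ ≈ 0.603, b = sin(fδ)/sin δ ≈ 0.603.
p = a·p₁ + b·p₂ ≈ (-0.419, 0.899, 0.130); φ = arcsin(p_z) ≈ 7.48°, λ = atan2(p_y, p_x) ≈ 114.99°.

≈ (7°N, 115°E)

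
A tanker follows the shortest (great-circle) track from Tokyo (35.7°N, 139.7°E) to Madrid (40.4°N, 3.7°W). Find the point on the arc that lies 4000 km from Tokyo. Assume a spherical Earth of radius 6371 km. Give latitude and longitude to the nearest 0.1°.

Convert each endpoint to a unit vector on the sphere (x = cos φ cos λ, y = cos φ sin λ, z = sin φ).
The central angle between the endpoints is δ = arccos(p₁·p₂) ≈ 1.689 rad (96.8°). The total great-circle distance is δ·R ≈ 1.689 × 6371 ≈ 10763 km, so the target fraction is f = 4000/10763 ≈ 0.372.
Interpolate at f ≈ 0.372 with slerp weights a = sin((1−f)δ)/sin δ ≈ 0.879, b = sin(fδ)/sin δ ≈ 0.592.
p = a·p₁ + b·p₂ ≈ (-0.095, 0.433, 0.896); φ = arcsin(p_z) ≈ 63.70°, λ = atan2(p_y, p_x) ≈ 102.38°.

≈ 63.7°N, 102.4°E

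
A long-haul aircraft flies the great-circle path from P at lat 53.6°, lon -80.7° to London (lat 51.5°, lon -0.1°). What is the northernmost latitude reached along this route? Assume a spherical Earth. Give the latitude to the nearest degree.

The great circle lies in the plane with unit normal n̂ = (p₁ × p₂)/|p₁ × p₂|.
Here n̂_z ≈ +0.504; the vertex latitude is φ_max = arccos|n̂_z| ≈ 59.8°.

≈ 60°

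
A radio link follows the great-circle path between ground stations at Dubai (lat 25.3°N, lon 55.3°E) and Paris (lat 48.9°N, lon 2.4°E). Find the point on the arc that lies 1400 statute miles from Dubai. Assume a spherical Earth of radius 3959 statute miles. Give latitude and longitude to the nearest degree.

≈ lat 38°N, lon 37°E

From cos δ = sin φ₁ sin φ₂ + cos φ₁ cos φ₂ cos Δλ, the central angle is δ ≈ 0.822 rad (47.1°). The total great-circle distance is δ·R ≈ 0.822 × 3959 ≈ 3255 mi, so the target fraction is f = 1400/3255 ≈ 0.430.
Interpolate at f ≈ 0.430 with slerp weights a = sin((1−f)δ)/sin δ ≈ 0.616, b = sin(fδ)/sin δ ≈ 0.473.
p = a·p₁ + b·p₂ ≈ (0.628, 0.471, 0.620); φ = arcsin(p_z) ≈ 38.29°, λ = atan2(p_y, p_x) ≈ 36.90°.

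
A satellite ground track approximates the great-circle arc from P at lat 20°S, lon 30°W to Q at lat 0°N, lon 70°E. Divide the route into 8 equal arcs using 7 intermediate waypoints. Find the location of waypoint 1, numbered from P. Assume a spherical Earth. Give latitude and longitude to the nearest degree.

Convert each endpoint to a unit vector on the sphere (x = cos φ cos λ, y = cos φ sin λ, z = sin φ).
The central angle between the endpoints is δ = arccos(p₁·p₂) ≈ 1.735 rad (99.4°).
Interpolate at f = 1/8 with slerp weights a = sin((1−f)δ)/sin δ ≈ 1.012, b = sin(fδ)/sin δ ≈ 0.218.
p = a·p₁ + b·p₂ ≈ (0.898, -0.271, -0.346); φ = arcsin(p_z) ≈ -20.25°, λ = atan2(p_y, p_x) ≈ -16.77°.

≈ lat 20°S, lon 17°W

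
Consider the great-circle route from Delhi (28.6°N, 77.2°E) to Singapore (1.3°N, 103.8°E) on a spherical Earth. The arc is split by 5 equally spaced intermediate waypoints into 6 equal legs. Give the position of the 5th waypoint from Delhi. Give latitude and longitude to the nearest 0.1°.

From cos δ = sin φ₁ sin φ₂ + cos φ₁ cos φ₂ cos Δλ, the central angle is δ ≈ 0.651 rad (37.3°).
Interpolate at f = 5/6 with slerp weights a = sin((1−f)δ)/sin δ ≈ 0.179, b = sin(fδ)/sin δ ≈ 0.852.
p = a·p₁ + b·p₂ ≈ (-0.168, 0.980, 0.105); φ = arcsin(p_z) ≈ 6.02°, λ = atan2(p_y, p_x) ≈ 99.75°.

≈ 6.0°N, 99.7°E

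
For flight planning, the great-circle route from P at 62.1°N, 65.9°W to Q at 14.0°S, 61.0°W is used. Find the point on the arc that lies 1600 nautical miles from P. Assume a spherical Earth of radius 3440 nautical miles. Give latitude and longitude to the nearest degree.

From cos δ = sin φ₁ sin φ₂ + cos φ₁ cos φ₂ cos Δλ, the central angle is δ ≈ 1.330 rad (76.2°). The total great-circle distance is δ·R ≈ 1.330 × 3440 ≈ 4575 nmi, so the target fraction is f = 1600/4575 ≈ 0.350.
Interpolate at f ≈ 0.350 with slerp weights a = sin((1−f)δ)/sin δ ≈ 0.784, b = sin(fδ)/sin δ ≈ 0.462.
p = a·p₁ + b·p₂ ≈ (0.367, -0.727, 0.581); φ = arcsin(p_z) ≈ 35.50°, λ = atan2(p_y, p_x) ≈ -63.20°.

≈ 36°N, 63°W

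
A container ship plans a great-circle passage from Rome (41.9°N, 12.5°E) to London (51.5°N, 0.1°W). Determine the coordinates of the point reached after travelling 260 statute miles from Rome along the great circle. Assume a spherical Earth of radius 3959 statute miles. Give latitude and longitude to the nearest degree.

≈ 45°N, 9°E

Convert each endpoint to a unit vector on the sphere (x = cos φ cos λ, y = cos φ sin λ, z = sin φ).
The central angle between the endpoints is δ = arccos(p₁·p₂) ≈ 0.225 rad (12.9°). The total great-circle distance is δ·R ≈ 0.225 × 3959 ≈ 890 mi, so the target fraction is f = 260/890 ≈ 0.292.
Interpolate at f ≈ 0.292 with slerp weights a = sin((1−f)δ)/sin δ ≈ 0.711, b = sin(fδ)/sin δ ≈ 0.294.
p = a·p₁ + b·p₂ ≈ (0.700, 0.114, 0.705); φ = arcsin(p_z) ≈ 44.84°, λ = atan2(p_y, p_x) ≈ 9.27°.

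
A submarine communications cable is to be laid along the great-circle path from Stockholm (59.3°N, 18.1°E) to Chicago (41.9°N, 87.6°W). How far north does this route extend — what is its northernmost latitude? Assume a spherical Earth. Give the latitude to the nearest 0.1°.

The great circle lies in the plane with unit normal n̂ = (p₁ × p₂)/|p₁ × p₂|.
Here n̂_z ≈ -0.415; the vertex latitude is φ_max = arccos|n̂_z| ≈ 65.5°.
Check via Clairaut: cos φ_max = |cos φ₁| · sin C = cos(59.3°)·sin(54.3°) ≈ 0.415, again giving ≈ 65.5°.

≈ 65.5°N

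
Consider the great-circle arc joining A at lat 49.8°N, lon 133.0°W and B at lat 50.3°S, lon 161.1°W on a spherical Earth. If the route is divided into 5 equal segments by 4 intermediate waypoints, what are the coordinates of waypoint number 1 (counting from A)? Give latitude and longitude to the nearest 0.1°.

≈ lat 29.9°N, lon 140.2°W

Convert each endpoint to a unit vector on the sphere (x = cos φ cos λ, y = cos φ sin λ, z = sin φ).
The central angle between the endpoints is δ = arccos(p₁·p₂) ≈ 1.797 rad (102.9°).
Interpolate at f = 1/5 with slerp weights a = sin((1−f)δ)/sin δ ≈ 1.017, b = sin(fδ)/sin δ ≈ 0.361.
p = a·p₁ + b·p₂ ≈ (-0.666, -0.555, 0.499); φ = arcsin(p_z) ≈ 29.94°, λ = atan2(p_y, p_x) ≈ -140.20°.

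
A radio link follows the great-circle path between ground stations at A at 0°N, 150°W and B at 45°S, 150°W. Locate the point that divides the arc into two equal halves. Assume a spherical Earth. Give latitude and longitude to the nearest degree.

≈ 22°S, 150°W

Convert each endpoint to a unit vector on the sphere (x = cos φ cos λ, y = cos φ sin λ, z = sin φ).
The central angle between the endpoints is δ = arccos(p₁·p₂) ≈ 0.785 rad (45.0°).
Interpolate at f = 1/2 with slerp weights a = sin((1−f)δ)/sin δ ≈ 0.541, b = sin(fδ)/sin δ ≈ 0.541.
p = a·p₁ + b·p₂ ≈ (-0.800, -0.462, -0.383); φ = arcsin(p_z) ≈ -22.50°, λ = atan2(p_y, p_x) ≈ -150.00°.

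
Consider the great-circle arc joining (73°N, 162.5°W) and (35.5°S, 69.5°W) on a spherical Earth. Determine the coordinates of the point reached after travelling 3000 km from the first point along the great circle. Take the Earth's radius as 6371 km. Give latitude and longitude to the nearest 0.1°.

The haversine formula gives a central angle δ ≈ 2.175 rad (124.6°) between the endpoints. The total great-circle distance is δ·R ≈ 2.175 × 6371 ≈ 13854 km, so the target fraction is f = 3000/13854 ≈ 0.217.
Interpolate at f ≈ 0.217 with slerp weights a = sin((1−f)δ)/sin δ ≈ 1.204, b = sin(fδ)/sin δ ≈ 0.551.
p = a·p₁ + b·p₂ ≈ (-0.179, -0.526, 0.831); φ = arcsin(p_z) ≈ 56.25°, λ = atan2(p_y, p_x) ≈ -108.75°.

≈ (56.2°N, 108.8°W)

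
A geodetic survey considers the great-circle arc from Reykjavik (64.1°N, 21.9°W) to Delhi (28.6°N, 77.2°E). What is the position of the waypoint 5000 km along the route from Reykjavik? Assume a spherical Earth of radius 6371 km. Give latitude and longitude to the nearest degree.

≈ (48°N, 61°E)

The haversine formula gives a central angle δ ≈ 1.192 rad (68.3°) between the endpoints. The total great-circle distance is δ·R ≈ 1.192 × 6371 ≈ 7593 km, so the target fraction is f = 5000/7593 ≈ 0.658.
Interpolate at f ≈ 0.658 with slerp weights a = sin((1−f)δ)/sin δ ≈ 0.426, b = sin(fδ)/sin δ ≈ 0.761.
p = a·p₁ + b·p₂ ≈ (0.321, 0.582, 0.747); φ = arcsin(p_z) ≈ 48.37°, λ = atan2(p_y, p_x) ≈ 61.14°.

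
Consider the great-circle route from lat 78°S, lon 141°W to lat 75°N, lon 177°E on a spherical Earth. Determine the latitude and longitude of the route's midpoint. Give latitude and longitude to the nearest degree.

≈ lat 2°S, lon 164°W

From cos δ = sin φ₁ sin φ₂ + cos φ₁ cos φ₂ cos Δλ, the central angle is δ ≈ 2.702 rad (154.8°).
Interpolate at f = 1/2 with slerp weights a = sin((1−f)δ)/sin δ ≈ 2.292, b = sin(fδ)/sin δ ≈ 2.292.
p = a·p₁ + b·p₂ ≈ (-0.963, -0.269, -0.028); φ = arcsin(p_z) ≈ -1.61°, λ = atan2(p_y, p_x) ≈ -164.40°.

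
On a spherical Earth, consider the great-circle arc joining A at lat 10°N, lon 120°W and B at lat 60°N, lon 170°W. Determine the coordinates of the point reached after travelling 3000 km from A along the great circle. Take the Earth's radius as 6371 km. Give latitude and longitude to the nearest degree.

Convert each endpoint to a unit vector on the sphere (x = cos φ cos λ, y = cos φ sin λ, z = sin φ).
The central angle between the endpoints is δ = arccos(p₁·p₂) ≈ 1.085 rad (62.2°). The total great-circle distance is δ·R ≈ 1.085 × 6371 ≈ 6913 km, so the target fraction is f = 3000/6913 ≈ 0.434.
Interpolate at f ≈ 0.434 with slerp weights a = sin((1−f)δ)/sin δ ≈ 0.652, b = sin(fδ)/sin δ ≈ 0.513.
p = a·p₁ + b·p₂ ≈ (-0.573, -0.600, 0.557); φ = arcsin(p_z) ≈ 33.88°, λ = atan2(p_y, p_x) ≈ -133.69°.

≈ lat 34°N, lon 134°W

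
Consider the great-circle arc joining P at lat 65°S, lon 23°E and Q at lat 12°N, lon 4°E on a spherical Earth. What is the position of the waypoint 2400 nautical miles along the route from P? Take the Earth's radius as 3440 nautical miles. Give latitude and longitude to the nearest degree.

≈ lat 26°S, lon 10°E

The haversine formula gives a central angle δ ≈ 1.367 rad (78.3°) between the endpoints. The total great-circle distance is δ·R ≈ 1.367 × 3440 ≈ 4702 nmi, so the target fraction is f = 2400/4702 ≈ 0.510.
Interpolate at f ≈ 0.510 with slerp weights a = sin((1−f)δ)/sin δ ≈ 0.634, b = sin(fδ)/sin δ ≈ 0.656.
p = a·p₁ + b·p₂ ≈ (0.887, 0.149, -0.438); φ = arcsin(p_z) ≈ -25.96°, λ = atan2(p_y, p_x) ≈ 9.56°.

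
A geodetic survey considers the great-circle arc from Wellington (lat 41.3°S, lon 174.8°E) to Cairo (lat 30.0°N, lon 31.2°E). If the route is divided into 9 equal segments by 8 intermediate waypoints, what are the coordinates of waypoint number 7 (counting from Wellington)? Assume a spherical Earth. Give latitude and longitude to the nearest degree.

From cos δ = sin φ₁ sin φ₂ + cos φ₁ cos φ₂ cos Δλ, the central angle is δ ≈ 2.594 rad (148.6°).
Interpolate at f = 7/9 with slerp weights a = sin((1−f)δ)/sin δ ≈ 1.046, b = sin(fδ)/sin δ ≈ 1.732.
p = a·p₁ + b·p₂ ≈ (0.500, 0.848, 0.175); φ = arcsin(p_z) ≈ 10.09°, λ = atan2(p_y, p_x) ≈ 59.49°.

≈ lat 10°N, lon 59°E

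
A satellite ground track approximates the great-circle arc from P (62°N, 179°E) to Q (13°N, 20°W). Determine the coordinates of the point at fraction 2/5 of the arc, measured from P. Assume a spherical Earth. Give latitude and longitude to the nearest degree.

≈ (73°N, 48°W)

Convert each endpoint to a unit vector on the sphere (x = cos φ cos λ, y = cos φ sin λ, z = sin φ).
The central angle between the endpoints is δ = arccos(p₁·p₂) ≈ 1.807 rad (103.5°).
Interpolate at f = 2/5 with slerp weights a = sin((1−f)δ)/sin δ ≈ 0.909, b = sin(fδ)/sin δ ≈ 0.680.
p = a·p₁ + b·p₂ ≈ (0.196, -0.219, 0.956); φ = arcsin(p_z) ≈ 72.89°, λ = atan2(p_y, p_x) ≈ -48.18°.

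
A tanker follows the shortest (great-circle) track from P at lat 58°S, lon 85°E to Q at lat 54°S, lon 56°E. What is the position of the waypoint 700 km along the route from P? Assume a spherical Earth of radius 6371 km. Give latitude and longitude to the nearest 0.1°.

≈ lat 57.3°S, lon 73.3°E

Write both endpoints as unit vectors p₁, p₂ with components (cos φ cos λ, cos φ sin λ, sin φ).
The central angle between the endpoints is δ = arccos(p₁·p₂) ≈ 0.289 rad (16.6°). The total great-circle distance is δ·R ≈ 0.289 × 6371 ≈ 1842 km, so the target fraction is f = 700/1842 ≈ 0.380.
Interpolate at f ≈ 0.380 with slerp weights a = sin((1−f)δ)/sin δ ≈ 0.625, b = sin(fδ)/sin δ ≈ 0.385.
p = a·p₁ + b·p₂ ≈ (0.155, 0.518, -0.841); φ = arcsin(p_z) ≈ -57.29°, λ = atan2(p_y, p_x) ≈ 73.30°.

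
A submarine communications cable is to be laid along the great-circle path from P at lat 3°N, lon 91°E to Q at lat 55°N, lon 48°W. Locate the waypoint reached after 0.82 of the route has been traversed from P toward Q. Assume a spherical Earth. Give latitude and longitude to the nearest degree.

≈ lat 65°N, lon 12°W

Write both endpoints as unit vectors p₁, p₂ with components (cos φ cos λ, cos φ sin λ, sin φ).
The central angle between the endpoints is δ = arccos(p₁·p₂) ≈ 1.971 rad (112.9°).
Interpolate at f = 0.82 with slerp weights a = sin((1−f)δ)/sin δ ≈ 0.377, b = sin(fδ)/sin δ ≈ 1.085.
p = a·p₁ + b·p₂ ≈ (0.410, -0.086, 0.908); φ = arcsin(p_z) ≈ 65.26°, λ = atan2(p_y, p_x) ≈ -11.82°.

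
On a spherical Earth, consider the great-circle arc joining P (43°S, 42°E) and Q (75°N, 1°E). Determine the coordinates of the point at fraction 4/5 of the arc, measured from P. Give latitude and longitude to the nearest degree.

≈ (52°N, 23°E)

Convert each endpoint to a unit vector on the sphere (x = cos φ cos λ, y = cos φ sin λ, z = sin φ).
The central angle between the endpoints is δ = arccos(p₁·p₂) ≈ 2.113 rad (121.1°).
Interpolate at f = 4/5 with slerp weights a = sin((1−f)δ)/sin δ ≈ 0.479, b = sin(fδ)/sin δ ≈ 1.159.
p = a·p₁ + b·p₂ ≈ (0.560, 0.240, 0.793); φ = arcsin(p_z) ≈ 52.47°, λ = atan2(p_y, p_x) ≈ 23.15°.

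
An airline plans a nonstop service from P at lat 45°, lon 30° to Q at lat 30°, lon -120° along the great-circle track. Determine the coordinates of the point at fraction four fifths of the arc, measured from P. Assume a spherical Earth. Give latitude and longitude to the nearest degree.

Convert each endpoint to a unit vector on the sphere (x = cos φ cos λ, y = cos φ sin λ, z = sin φ).
The central angle between the endpoints is δ = arccos(p₁·p₂) ≈ 1.749 rad (100.2°).
Interpolate at f = 4/5 with slerp weights a = sin((1−f)δ)/sin δ ≈ 0.348, b = sin(fδ)/sin δ ≈ 1.001.
p = a·p₁ + b·p₂ ≈ (-0.220, -0.628, 0.747); φ = arcsin(p_z) ≈ 48.30°, λ = atan2(p_y, p_x) ≈ -109.34°.

≈ lat 48°, lon -109°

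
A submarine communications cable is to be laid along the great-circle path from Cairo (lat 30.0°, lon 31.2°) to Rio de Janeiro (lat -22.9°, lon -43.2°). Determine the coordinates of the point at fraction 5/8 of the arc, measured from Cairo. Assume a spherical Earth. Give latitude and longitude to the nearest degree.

≈ lat -3°, lon -16°

Convert each endpoint to a unit vector on the sphere (x = cos φ cos λ, y = cos φ sin λ, z = sin φ).
The central angle between the endpoints is δ = arccos(p₁·p₂) ≈ 1.551 rad (88.9°).
Interpolate at f = 5/8 with slerp weights a = sin((1−f)δ)/sin δ ≈ 0.549, b = sin(fδ)/sin δ ≈ 0.825.
p = a·p₁ + b·p₂ ≈ (0.961, -0.274, -0.046); φ = arcsin(p_z) ≈ -2.65°, λ = atan2(p_y, p_x) ≈ -15.89°.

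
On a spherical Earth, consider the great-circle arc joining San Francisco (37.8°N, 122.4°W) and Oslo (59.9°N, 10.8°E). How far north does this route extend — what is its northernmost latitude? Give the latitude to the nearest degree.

The great circle lies in the plane with unit normal n̂ = (p₁ × p₂)/|p₁ × p₂|.
Here n̂_z ≈ +0.299; the vertex latitude is φ_max = arccos|n̂_z| ≈ 72.6°.
Check via Clairaut: cos φ_max = |cos φ₁| · sin C = cos(37.8°)·sin(22.2°) ≈ 0.299, again giving ≈ 72.6°.

≈ 73°N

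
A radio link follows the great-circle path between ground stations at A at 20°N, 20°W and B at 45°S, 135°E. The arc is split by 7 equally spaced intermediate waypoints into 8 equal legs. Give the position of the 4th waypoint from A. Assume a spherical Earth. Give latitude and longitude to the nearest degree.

Convert each endpoint to a unit vector on the sphere (x = cos φ cos λ, y = cos φ sin λ, z = sin φ).
The central angle between the endpoints is δ = arccos(p₁·p₂) ≈ 2.576 rad (147.6°).
Interpolate at f = 4/8 with slerp weights a = sin((1−f)δ)/sin δ ≈ 1.791, b = sin(fδ)/sin δ ≈ 1.791.
p = a·p₁ + b·p₂ ≈ (0.686, 0.320, -0.654); φ = arcsin(p_z) ≈ -40.82°, λ = atan2(p_y, p_x) ≈ 25.00°.

≈ 41°S, 25°E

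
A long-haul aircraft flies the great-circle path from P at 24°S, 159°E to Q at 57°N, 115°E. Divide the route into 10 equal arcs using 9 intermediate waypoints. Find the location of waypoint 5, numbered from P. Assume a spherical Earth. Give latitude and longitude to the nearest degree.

≈ 18°N, 143°E

Write both endpoints as unit vectors p₁, p₂ with components (cos φ cos λ, cos φ sin λ, sin φ).
The central angle between the endpoints is δ = arccos(p₁·p₂) ≈ 1.554 rad (89.0°).
Interpolate at f = 5/10 with slerp weights a = sin((1−f)δ)/sin δ ≈ 0.701, b = sin(fδ)/sin δ ≈ 0.701.
p = a·p₁ + b·p₂ ≈ (-0.759, 0.576, 0.303); φ = arcsin(p_z) ≈ 17.63°, λ = atan2(p_y, p_x) ≈ 142.84°.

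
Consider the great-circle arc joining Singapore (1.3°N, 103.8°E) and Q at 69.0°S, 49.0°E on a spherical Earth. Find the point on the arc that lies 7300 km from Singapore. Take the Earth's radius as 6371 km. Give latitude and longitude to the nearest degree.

From cos δ = sin φ₁ sin φ₂ + cos φ₁ cos φ₂ cos Δλ, the central angle is δ ≈ 1.384 rad (79.3°). The total great-circle distance is δ·R ≈ 1.384 × 6371 ≈ 8820 km, so the target fraction is f = 7300/8820 ≈ 0.828.
Interpolate at f ≈ 0.828 with slerp weights a = sin((1−f)δ)/sin δ ≈ 0.240, b = sin(fδ)/sin δ ≈ 0.927.
p = a·p₁ + b·p₂ ≈ (0.161, 0.484, -0.860); φ = arcsin(p_z) ≈ -59.33°, λ = atan2(p_y, p_x) ≈ 71.65°.

≈ 59°S, 72°E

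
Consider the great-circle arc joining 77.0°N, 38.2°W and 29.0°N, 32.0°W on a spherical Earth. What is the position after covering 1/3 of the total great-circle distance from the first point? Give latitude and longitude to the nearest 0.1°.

From cos δ = sin φ₁ sin φ₂ + cos φ₁ cos φ₂ cos Δλ, the central angle is δ ≈ 0.839 rad (48.1°).
Interpolate at f = 1/3 with slerp weights a = sin((1−f)δ)/sin δ ≈ 0.713, b = sin(fδ)/sin δ ≈ 0.371.
p = a·p₁ + b·p₂ ≈ (0.401, -0.271, 0.875); φ = arcsin(p_z) ≈ 61.03°, λ = atan2(p_y, p_x) ≈ -34.05°.

≈ 61.0°N, 34.1°W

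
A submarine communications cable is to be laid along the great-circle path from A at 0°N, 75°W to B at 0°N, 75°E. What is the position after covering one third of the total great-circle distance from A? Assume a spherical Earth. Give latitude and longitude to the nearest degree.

Convert each endpoint to a unit vector on the sphere (x = cos φ cos λ, y = cos φ sin λ, z = sin φ).
The central angle between the endpoints is δ = arccos(p₁·p₂) ≈ 2.618 rad (150.0°).
Interpolate at f = 1/3 with slerp weights a = sin((1−f)δ)/sin δ ≈ 1.970, b = sin(fδ)/sin δ ≈ 1.532.
p = a·p₁ + b·p₂ ≈ (0.906, -0.423, 0.000); φ = arcsin(p_z) ≈ 0.00°, λ = atan2(p_y, p_x) ≈ -25.00°.

≈ 0°N, 25°W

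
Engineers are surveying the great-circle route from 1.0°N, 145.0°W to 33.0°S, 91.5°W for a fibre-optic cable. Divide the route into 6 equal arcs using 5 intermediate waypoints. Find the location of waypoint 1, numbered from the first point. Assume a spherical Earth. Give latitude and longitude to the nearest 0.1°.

≈ 5.4°S, 137.2°W

Convert each endpoint to a unit vector on the sphere (x = cos φ cos λ, y = cos φ sin λ, z = sin φ).
The central angle between the endpoints is δ = arccos(p₁·p₂) ≈ 1.060 rad (60.7°).
Interpolate at f = 1/6 with slerp weights a = sin((1−f)δ)/sin δ ≈ 0.886, b = sin(fδ)/sin δ ≈ 0.201.
p = a·p₁ + b·p₂ ≈ (-0.730, -0.677, -0.094); φ = arcsin(p_z) ≈ -5.41°, λ = atan2(p_y, p_x) ≈ -137.16°.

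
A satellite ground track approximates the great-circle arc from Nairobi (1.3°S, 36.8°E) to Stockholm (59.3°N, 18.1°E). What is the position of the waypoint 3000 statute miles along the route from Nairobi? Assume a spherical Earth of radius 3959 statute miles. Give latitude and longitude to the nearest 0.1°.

≈ 41.2°N, 27.1°E

Write both endpoints as unit vectors p₁, p₂ with components (cos φ cos λ, cos φ sin λ, sin φ).
The central angle between the endpoints is δ = arccos(p₁·p₂) ≈ 1.088 rad (62.4°). The total great-circle distance is δ·R ≈ 1.088 × 3959 ≈ 4309 mi, so the target fraction is f = 3000/4309 ≈ 0.696.
Interpolate at f ≈ 0.696 with slerp weights a = sin((1−f)δ)/sin δ ≈ 0.366, b = sin(fδ)/sin δ ≈ 0.776.
p = a·p₁ + b·p₂ ≈ (0.670, 0.342, 0.659); φ = arcsin(p_z) ≈ 41.21°, λ = atan2(p_y, p_x) ≈ 27.08°.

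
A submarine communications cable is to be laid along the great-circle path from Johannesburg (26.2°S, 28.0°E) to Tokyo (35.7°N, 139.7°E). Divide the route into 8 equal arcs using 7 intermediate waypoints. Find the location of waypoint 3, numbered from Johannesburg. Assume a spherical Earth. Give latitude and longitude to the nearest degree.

The haversine formula gives a central angle δ ≈ 2.126 rad (121.8°) between the endpoints.
Interpolate at f = 3/8 with slerp weights a = sin((1−f)δ)/sin δ ≈ 1.142, b = sin(fδ)/sin δ ≈ 0.842.
p = a·p₁ + b·p₂ ≈ (0.384, 0.923, -0.013); φ = arcsin(p_z) ≈ -0.75°, λ = atan2(p_y, p_x) ≈ 67.44°.

≈ (1°S, 67°E)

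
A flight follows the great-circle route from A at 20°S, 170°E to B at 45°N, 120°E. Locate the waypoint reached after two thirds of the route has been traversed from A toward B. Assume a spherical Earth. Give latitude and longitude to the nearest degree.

Write both endpoints as unit vectors p₁, p₂ with components (cos φ cos λ, cos φ sin λ, sin φ).
The central angle between the endpoints is δ = arccos(p₁·p₂) ≈ 1.384 rad (79.3°).
Interpolate at f = 2/3 with slerp weights a = sin((1−f)δ)/sin δ ≈ 0.453, b = sin(fδ)/sin δ ≈ 0.811.
p = a·p₁ + b·p₂ ≈ (-0.706, 0.571, 0.419); φ = arcsin(p_z) ≈ 24.76°, λ = atan2(p_y, p_x) ≈ 141.05°.

≈ 25°N, 141°E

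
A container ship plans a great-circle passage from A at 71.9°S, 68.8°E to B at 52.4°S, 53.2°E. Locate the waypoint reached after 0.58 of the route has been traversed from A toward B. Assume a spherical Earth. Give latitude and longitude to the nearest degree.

≈ 61°S, 57°E

From cos δ = sin φ₁ sin φ₂ + cos φ₁ cos φ₂ cos Δλ, the central angle is δ ≈ 0.361 rad (20.7°).
Interpolate at f = 0.58 with slerp weights a = sin((1−f)δ)/sin δ ≈ 0.428, b = sin(fδ)/sin δ ≈ 0.588.
p = a·p₁ + b·p₂ ≈ (0.263, 0.411, -0.873); φ = arcsin(p_z) ≈ -60.77°, λ = atan2(p_y, p_x) ≈ 57.40°.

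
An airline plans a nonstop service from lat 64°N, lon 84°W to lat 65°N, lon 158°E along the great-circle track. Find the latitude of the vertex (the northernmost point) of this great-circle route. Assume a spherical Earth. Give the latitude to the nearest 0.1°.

≈ 76.2°N

The great circle lies in the plane with unit normal n̂ = (p₁ × p₂)/|p₁ × p₂|.
Here n̂_z ≈ -0.238; the vertex latitude is φ_max = arccos|n̂_z| ≈ 76.2°.
Check via Clairaut: cos φ_max = |cos φ₁| · sin C = cos(64.0°)·sin(33.0°) ≈ 0.238, again giving ≈ 76.2°.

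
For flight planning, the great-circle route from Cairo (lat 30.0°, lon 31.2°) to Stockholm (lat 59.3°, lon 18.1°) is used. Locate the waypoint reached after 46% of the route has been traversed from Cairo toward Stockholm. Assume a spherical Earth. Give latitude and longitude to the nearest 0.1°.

≈ lat 43.6°, lon 26.8°

Write both endpoints as unit vectors p₁, p₂ with components (cos φ cos λ, cos φ sin λ, sin φ).
The central angle between the endpoints is δ = arccos(p₁·p₂) ≈ 0.534 rad (30.6°).
Interpolate at f = 0.46 with slerp weights a = sin((1−f)δ)/sin δ ≈ 0.559, b = sin(fδ)/sin δ ≈ 0.478.
p = a·p₁ + b·p₂ ≈ (0.646, 0.326, 0.690); φ = arcsin(p_z) ≈ 43.65°, λ = atan2(p_y, p_x) ≈ 26.82°.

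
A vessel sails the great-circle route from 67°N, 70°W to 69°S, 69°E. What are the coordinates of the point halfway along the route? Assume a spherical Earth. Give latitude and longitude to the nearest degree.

Convert each endpoint to a unit vector on the sphere (x = cos φ cos λ, y = cos φ sin λ, z = sin φ).
The central angle between the endpoints is δ = arccos(p₁·p₂) ≈ 2.876 rad (164.8°).
Interpolate at f = 1/2 with slerp weights a = sin((1−f)δ)/sin δ ≈ 3.782, b = sin(fδ)/sin δ ≈ 3.782.
p = a·p₁ + b·p₂ ≈ (0.991, -0.123, -0.049); φ = arcsin(p_z) ≈ -2.83°, λ = atan2(p_y, p_x) ≈ -7.09°.

≈ 3°S, 7°W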